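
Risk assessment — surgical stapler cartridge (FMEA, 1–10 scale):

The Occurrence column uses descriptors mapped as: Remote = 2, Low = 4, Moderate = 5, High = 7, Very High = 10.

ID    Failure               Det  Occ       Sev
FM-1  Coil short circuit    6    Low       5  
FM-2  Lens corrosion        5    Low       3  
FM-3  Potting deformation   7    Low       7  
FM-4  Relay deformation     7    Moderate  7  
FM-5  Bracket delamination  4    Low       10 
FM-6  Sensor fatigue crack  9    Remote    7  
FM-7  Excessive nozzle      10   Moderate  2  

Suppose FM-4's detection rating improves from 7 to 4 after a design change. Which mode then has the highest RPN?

RPN = Severity × Occurrence × Detection:
  FM-1: 5 × 4 × 6 = 120
  FM-2: 3 × 4 × 5 = 60
  FM-3: 7 × 4 × 7 = 196
  FM-4: 7 × 5 × 7 = 245
  FM-5: 10 × 4 × 4 = 160
  FM-6: 7 × 2 × 9 = 126
  FM-7: 2 × 5 × 10 = 100
After action: FM-4 → 7 × 5 × 4 = 140.
Revised RPNs: FM-3=196, FM-5=160, FM-4=140, FM-6=126, FM-1=120, FM-7=100, FM-2=60.
Highest is now FM-3 (196).

FM-3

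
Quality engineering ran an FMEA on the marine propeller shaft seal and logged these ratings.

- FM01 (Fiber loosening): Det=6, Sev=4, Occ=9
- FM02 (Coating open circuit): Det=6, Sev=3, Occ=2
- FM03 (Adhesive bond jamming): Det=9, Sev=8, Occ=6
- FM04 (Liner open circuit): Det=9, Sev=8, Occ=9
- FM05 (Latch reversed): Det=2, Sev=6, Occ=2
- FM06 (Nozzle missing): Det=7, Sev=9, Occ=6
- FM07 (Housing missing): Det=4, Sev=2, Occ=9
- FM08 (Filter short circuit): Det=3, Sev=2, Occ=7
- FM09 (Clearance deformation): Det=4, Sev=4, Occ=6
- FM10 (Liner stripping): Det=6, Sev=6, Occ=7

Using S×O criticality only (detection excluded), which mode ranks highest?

Criticality = Severity × Occurrence:
  FM01: 4 × 9 = 36
  FM02: 3 × 2 = 6
  FM03: 8 × 6 = 48
  FM04: 8 × 9 = 72
  FM05: 6 × 2 = 12
  FM06: 9 × 6 = 54
  FM07: 2 × 9 = 18
  FM08: 2 × 7 = 14
  FM09: 4 × 6 = 24
  FM10: 6 × 7 = 42
Highest criticality is 72 → FM04.

FM04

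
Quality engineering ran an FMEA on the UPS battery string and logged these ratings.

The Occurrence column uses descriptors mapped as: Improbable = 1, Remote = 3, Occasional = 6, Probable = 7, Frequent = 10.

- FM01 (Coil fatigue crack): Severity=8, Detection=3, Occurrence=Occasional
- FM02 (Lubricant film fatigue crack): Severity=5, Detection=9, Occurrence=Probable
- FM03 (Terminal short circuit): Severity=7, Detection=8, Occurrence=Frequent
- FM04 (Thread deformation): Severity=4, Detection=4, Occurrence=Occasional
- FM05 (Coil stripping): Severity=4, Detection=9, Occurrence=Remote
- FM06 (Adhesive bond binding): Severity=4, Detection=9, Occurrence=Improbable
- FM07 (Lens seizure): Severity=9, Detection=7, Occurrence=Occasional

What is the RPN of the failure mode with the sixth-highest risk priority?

96

RPN = Severity × Occurrence × Detection:
  FM01: 8 × 6 × 3 = 144
  FM02: 5 × 7 × 9 = 315
  FM03: 7 × 10 × 8 = 560
  FM04: 4 × 6 × 4 = 96
  FM05: 4 × 3 × 9 = 108
  FM06: 4 × 1 × 9 = 36
  FM07: 9 × 6 × 7 = 378
Sorted descending: 560, 378, 315, 144, 108, 96, 36.
The sixth-highest RPN is 96 (FM04).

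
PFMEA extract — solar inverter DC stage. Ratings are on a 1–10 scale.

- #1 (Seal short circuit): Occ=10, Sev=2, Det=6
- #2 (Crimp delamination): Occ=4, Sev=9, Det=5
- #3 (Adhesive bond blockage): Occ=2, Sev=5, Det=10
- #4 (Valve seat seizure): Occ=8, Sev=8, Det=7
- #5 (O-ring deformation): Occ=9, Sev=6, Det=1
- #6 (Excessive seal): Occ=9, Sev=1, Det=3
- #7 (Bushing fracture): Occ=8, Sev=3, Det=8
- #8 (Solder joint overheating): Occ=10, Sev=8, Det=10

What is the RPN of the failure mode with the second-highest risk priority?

448

RPN = Severity × Occurrence × Detection:
  #1: 2 × 10 × 6 = 120
  #2: 9 × 4 × 5 = 180
  #3: 5 × 2 × 10 = 100
  #4: 8 × 8 × 7 = 448
  #5: 6 × 9 × 1 = 54
  #6: 1 × 9 × 3 = 27
  #7: 3 × 8 × 8 = 192
  #8: 8 × 10 × 10 = 800
Sorted descending: 800, 448, 192, 180, 120, 100, 54, 27.
The second-highest RPN is 448 (#4).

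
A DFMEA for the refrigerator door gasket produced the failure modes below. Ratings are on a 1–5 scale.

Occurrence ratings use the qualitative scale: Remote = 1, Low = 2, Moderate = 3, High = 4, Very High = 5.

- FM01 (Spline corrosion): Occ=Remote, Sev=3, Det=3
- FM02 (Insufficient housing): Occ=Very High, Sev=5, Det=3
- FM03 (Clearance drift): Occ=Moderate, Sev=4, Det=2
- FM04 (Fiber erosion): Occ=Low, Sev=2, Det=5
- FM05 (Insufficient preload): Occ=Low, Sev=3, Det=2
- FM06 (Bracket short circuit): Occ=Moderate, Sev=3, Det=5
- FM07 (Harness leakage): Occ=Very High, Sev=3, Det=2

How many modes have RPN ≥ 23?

RPN = Severity × Occurrence × Detection:
  FM01: 3 × 1 × 3 = 9
  FM02: 5 × 5 × 3 = 75
  FM03: 4 × 3 × 2 = 24
  FM04: 2 × 2 × 5 = 20
  FM05: 3 × 2 × 2 = 12
  FM06: 3 × 3 × 5 = 45
  FM07: 3 × 5 × 2 = 30
Modes with RPN ≥ 23: FM02 (75), FM03 (24), FM06 (45), FM07 (30) → 4.

4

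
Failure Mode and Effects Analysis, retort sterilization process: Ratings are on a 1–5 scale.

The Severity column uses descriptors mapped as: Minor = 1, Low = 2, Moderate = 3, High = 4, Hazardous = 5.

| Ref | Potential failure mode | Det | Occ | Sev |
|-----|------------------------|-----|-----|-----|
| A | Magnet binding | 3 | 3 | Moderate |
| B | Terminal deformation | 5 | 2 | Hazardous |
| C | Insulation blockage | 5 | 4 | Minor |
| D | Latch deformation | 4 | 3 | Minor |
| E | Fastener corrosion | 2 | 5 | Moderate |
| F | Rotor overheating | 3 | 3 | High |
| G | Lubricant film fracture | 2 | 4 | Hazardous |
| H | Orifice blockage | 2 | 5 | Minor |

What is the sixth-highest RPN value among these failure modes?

RPN = Severity × Occurrence × Detection:
  A: 3 × 3 × 3 = 27
  B: 5 × 2 × 5 = 50
  C: 1 × 4 × 5 = 20
  D: 1 × 3 × 4 = 12
  E: 3 × 5 × 2 = 30
  F: 4 × 3 × 3 = 36
  G: 5 × 4 × 2 = 40
  H: 1 × 5 × 2 = 10
Sorted descending: 50, 40, 36, 30, 27, 20, 12, 10.
The sixth-highest RPN is 20 (C).

20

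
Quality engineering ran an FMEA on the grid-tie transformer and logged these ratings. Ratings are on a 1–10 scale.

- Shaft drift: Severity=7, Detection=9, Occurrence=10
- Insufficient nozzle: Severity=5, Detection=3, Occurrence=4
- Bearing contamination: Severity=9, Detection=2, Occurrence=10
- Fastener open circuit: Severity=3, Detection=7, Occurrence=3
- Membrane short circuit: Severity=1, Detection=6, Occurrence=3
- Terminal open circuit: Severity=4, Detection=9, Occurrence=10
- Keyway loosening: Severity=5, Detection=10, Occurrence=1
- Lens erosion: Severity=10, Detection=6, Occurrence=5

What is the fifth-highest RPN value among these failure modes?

RPN = Severity × Occurrence × Detection:
  Shaft drift: 7 × 10 × 9 = 630
  Insufficient nozzle: 5 × 4 × 3 = 60
  Bearing contamination: 9 × 10 × 2 = 180
  Fastener open circuit: 3 × 3 × 7 = 63
  Membrane short circuit: 1 × 3 × 6 = 18
  Terminal open circuit: 4 × 10 × 9 = 360
  Keyway loosening: 5 × 1 × 10 = 50
  Lens erosion: 10 × 5 × 6 = 300
Sorted descending: 630, 360, 300, 180, 63, 60, 50, 18.
The fifth-highest RPN is 63 (Fastener open circuit).

63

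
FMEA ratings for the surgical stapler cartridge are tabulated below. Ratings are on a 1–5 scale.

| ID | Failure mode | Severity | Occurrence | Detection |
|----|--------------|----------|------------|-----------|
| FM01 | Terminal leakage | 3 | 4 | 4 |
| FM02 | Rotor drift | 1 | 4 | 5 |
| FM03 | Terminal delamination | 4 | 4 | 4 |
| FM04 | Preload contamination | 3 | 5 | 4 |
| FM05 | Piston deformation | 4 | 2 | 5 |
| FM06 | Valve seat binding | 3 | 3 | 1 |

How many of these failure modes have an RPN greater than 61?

RPN = Severity × Occurrence × Detection:
  FM01: 3 × 4 × 4 = 48
  FM02: 1 × 4 × 5 = 20
  FM03: 4 × 4 × 4 = 64
  FM04: 3 × 5 × 4 = 60
  FM05: 4 × 2 × 5 = 40
  FM06: 3 × 3 × 1 = 9
Modes with RPN > 61: FM03 (64) → 1.

1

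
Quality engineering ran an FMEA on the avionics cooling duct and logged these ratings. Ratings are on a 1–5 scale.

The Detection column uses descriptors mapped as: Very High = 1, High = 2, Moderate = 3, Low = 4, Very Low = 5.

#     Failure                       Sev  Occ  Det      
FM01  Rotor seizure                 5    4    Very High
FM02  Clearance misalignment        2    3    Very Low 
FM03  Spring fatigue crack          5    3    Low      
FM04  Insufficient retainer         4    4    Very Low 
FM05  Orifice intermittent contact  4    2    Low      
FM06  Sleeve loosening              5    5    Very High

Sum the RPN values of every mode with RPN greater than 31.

172

RPN = Severity × Occurrence × Detection:
  FM01: 5 × 4 × 1 = 20
  FM02: 2 × 3 × 5 = 30
  FM03: 5 × 3 × 4 = 60
  FM04: 4 × 4 × 5 = 80
  FM05: 4 × 2 × 4 = 32
  FM06: 5 × 5 × 1 = 25
RPN > 31: FM03 (60), FM04 (80), FM05 (32).
Sum: 60 + 80 + 32 = 172.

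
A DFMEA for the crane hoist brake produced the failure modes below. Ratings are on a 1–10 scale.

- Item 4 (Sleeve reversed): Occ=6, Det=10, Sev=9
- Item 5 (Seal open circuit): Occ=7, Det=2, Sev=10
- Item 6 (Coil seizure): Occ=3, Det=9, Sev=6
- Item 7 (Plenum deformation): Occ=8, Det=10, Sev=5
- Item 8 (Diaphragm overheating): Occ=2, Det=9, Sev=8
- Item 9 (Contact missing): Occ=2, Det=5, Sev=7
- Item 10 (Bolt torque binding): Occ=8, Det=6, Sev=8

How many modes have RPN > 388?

2

RPN = Severity × Occurrence × Detection:
  Item 4: 9 × 6 × 10 = 540
  Item 5: 10 × 7 × 2 = 140
  Item 6: 6 × 3 × 9 = 162
  Item 7: 5 × 8 × 10 = 400
  Item 8: 8 × 2 × 9 = 144
  Item 9: 7 × 2 × 5 = 70
  Item 10: 8 × 8 × 6 = 384
Modes with RPN > 388: Item 4 (540), Item 7 (400) → 2.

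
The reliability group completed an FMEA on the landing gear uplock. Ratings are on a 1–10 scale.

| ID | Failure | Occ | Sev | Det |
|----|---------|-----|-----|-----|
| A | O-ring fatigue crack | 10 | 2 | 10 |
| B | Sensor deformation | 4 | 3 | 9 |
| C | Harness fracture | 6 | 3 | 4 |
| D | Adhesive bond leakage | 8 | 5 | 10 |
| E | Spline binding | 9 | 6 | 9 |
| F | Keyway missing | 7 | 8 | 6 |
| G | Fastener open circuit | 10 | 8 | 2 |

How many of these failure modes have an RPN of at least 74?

6

RPN = Severity × Occurrence × Detection:
  A: 2 × 10 × 10 = 200
  B: 3 × 4 × 9 = 108
  C: 3 × 6 × 4 = 72
  D: 5 × 8 × 10 = 400
  E: 6 × 9 × 9 = 486
  F: 8 × 7 × 6 = 336
  G: 8 × 10 × 2 = 160
Modes with RPN ≥ 74: A (200), B (108), D (400), E (486), F (336), G (160) → 6.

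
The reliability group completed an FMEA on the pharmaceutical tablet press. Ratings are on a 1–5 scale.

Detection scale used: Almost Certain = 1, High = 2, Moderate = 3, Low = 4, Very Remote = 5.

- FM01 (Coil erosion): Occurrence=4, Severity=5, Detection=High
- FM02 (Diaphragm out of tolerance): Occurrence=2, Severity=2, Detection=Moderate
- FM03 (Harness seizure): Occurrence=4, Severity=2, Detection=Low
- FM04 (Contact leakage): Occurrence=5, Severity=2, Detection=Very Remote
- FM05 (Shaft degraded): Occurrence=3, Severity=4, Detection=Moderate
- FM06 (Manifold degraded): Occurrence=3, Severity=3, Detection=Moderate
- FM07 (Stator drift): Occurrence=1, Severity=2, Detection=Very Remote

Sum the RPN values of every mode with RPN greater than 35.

126

RPN = Severity × Occurrence × Detection:
  FM01: 5 × 4 × 2 = 40
  FM02: 2 × 2 × 3 = 12
  FM03: 2 × 4 × 4 = 32
  FM04: 2 × 5 × 5 = 50
  FM05: 4 × 3 × 3 = 36
  FM06: 3 × 3 × 3 = 27
  FM07: 2 × 1 × 5 = 10
RPN > 35: FM01 (40), FM04 (50), FM05 (36).
Sum: 40 + 50 + 36 = 126.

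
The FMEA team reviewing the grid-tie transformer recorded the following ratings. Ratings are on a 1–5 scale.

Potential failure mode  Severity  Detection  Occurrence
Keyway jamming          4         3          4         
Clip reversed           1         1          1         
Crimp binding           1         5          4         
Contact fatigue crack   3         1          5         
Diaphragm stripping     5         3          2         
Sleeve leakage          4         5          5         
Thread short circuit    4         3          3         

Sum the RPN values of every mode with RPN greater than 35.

184

RPN = Severity × Occurrence × Detection:
  Keyway jamming: 4 × 4 × 3 = 48
  Clip reversed: 1 × 1 × 1 = 1
  Crimp binding: 1 × 4 × 5 = 20
  Contact fatigue crack: 3 × 5 × 1 = 15
  Diaphragm stripping: 5 × 2 × 3 = 30
  Sleeve leakage: 4 × 5 × 5 = 100
  Thread short circuit: 4 × 3 × 3 = 36
RPN > 35: Keyway jamming (48), Sleeve leakage (100), Thread short circuit (36).
Sum: 48 + 100 + 36 = 184.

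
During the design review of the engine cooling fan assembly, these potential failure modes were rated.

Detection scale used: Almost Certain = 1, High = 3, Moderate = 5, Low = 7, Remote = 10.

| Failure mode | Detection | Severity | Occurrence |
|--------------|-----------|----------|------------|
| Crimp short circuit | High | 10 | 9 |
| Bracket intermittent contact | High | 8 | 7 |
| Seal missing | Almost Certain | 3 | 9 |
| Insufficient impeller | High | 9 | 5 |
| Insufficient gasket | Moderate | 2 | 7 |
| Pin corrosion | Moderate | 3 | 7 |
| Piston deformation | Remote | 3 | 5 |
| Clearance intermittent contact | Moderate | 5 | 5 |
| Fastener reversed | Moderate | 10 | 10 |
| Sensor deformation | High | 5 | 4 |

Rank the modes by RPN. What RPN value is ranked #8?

RPN = Severity × Occurrence × Detection:
  Crimp short circuit: 10 × 9 × 3 = 270
  Bracket intermittent contact: 8 × 7 × 3 = 168
  Seal missing: 3 × 9 × 1 = 27
  Insufficient impeller: 9 × 5 × 3 = 135
  Insufficient gasket: 2 × 7 × 5 = 70
  Pin corrosion: 3 × 7 × 5 = 105
  Piston deformation: 3 × 5 × 10 = 150
  Clearance intermittent contact: 5 × 5 × 5 = 125
  Fastener reversed: 10 × 10 × 5 = 500
  Sensor deformation: 5 × 4 × 3 = 60
Sorted descending: 500, 270, 168, 150, 135, 125, 105, 70, 60, 27.
The eighth-highest RPN is 70 (Insufficient gasket).

70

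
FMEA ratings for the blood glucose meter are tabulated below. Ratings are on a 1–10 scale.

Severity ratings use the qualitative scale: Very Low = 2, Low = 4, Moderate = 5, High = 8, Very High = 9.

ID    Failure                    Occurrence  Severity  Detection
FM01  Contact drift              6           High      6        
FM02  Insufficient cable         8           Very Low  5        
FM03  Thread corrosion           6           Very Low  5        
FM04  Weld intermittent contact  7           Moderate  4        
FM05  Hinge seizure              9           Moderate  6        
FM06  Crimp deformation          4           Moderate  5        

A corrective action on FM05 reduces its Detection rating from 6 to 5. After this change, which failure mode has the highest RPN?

FM01

RPN = Severity × Occurrence × Detection:
  FM01: 8 × 6 × 6 = 288
  FM02: 2 × 8 × 5 = 80
  FM03: 2 × 6 × 5 = 60
  FM04: 5 × 7 × 4 = 140
  FM05: 5 × 9 × 6 = 270
  FM06: 5 × 4 × 5 = 100
After action: FM05 → 5 × 9 × 5 = 225.
Revised RPNs: FM01=288, FM05=225, FM04=140, FM06=100, FM02=80, FM03=60.
Highest is now FM01 (288).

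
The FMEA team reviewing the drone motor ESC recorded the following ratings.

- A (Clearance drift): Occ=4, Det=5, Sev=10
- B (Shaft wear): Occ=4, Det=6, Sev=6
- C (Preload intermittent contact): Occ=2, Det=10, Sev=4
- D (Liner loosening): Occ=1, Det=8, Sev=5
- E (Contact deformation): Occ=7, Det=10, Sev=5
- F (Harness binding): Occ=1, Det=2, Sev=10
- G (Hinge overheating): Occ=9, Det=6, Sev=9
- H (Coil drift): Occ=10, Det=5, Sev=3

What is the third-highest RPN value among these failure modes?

200

RPN = Severity × Occurrence × Detection:
  A: 10 × 4 × 5 = 200
  B: 6 × 4 × 6 = 144
  C: 4 × 2 × 10 = 80
  D: 5 × 1 × 8 = 40
  E: 5 × 7 × 10 = 350
  F: 10 × 1 × 2 = 20
  G: 9 × 9 × 6 = 486
  H: 3 × 10 × 5 = 150
Sorted descending: 486, 350, 200, 150, 144, 80, 40, 20.
The third-highest RPN is 200 (A).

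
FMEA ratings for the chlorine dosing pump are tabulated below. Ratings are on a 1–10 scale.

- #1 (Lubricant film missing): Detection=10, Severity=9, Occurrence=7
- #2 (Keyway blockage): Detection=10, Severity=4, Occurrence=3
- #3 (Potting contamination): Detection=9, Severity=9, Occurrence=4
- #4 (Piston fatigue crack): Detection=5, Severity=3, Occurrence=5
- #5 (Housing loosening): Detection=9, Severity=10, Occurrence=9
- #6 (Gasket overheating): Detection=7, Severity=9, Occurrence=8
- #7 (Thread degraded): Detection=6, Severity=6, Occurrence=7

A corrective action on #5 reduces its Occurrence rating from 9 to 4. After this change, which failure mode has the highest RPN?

RPN = Severity × Occurrence × Detection:
  #1: 9 × 7 × 10 = 630
  #2: 4 × 3 × 10 = 120
  #3: 9 × 4 × 9 = 324
  #4: 3 × 5 × 5 = 75
  #5: 10 × 9 × 9 = 810
  #6: 9 × 8 × 7 = 504
  #7: 6 × 7 × 6 = 252
After action: #5 → 10 × 4 × 9 = 360.
Revised RPNs: #1=630, #6=504, #5=360, #3=324, #7=252, #2=120, #4=75.
Highest is now #1 (630).

#1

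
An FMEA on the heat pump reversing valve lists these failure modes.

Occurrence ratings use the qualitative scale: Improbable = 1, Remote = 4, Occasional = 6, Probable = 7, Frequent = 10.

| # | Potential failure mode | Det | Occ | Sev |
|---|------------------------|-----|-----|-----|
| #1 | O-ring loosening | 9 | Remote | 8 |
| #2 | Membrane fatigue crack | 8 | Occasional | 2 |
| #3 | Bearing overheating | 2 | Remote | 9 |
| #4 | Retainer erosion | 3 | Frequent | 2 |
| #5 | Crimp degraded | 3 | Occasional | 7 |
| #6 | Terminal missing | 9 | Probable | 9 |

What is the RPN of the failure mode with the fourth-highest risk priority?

RPN = Severity × Occurrence × Detection:
  #1: 8 × 4 × 9 = 288
  #2: 2 × 6 × 8 = 96
  #3: 9 × 4 × 2 = 72
  #4: 2 × 10 × 3 = 60
  #5: 7 × 6 × 3 = 126
  #6: 9 × 7 × 9 = 567
Sorted descending: 567, 288, 126, 96, 72, 60.
The fourth-highest RPN is 96 (#2).

96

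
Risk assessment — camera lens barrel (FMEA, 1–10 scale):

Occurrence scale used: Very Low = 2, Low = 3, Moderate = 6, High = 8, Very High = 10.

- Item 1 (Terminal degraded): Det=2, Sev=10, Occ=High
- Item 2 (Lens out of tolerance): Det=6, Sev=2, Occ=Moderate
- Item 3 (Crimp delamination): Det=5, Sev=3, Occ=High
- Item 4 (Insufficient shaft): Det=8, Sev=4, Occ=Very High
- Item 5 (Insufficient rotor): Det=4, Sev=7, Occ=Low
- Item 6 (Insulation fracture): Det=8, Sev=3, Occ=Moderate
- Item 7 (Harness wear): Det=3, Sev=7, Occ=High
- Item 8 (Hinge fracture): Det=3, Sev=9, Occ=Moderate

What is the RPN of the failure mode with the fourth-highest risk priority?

160

RPN = Severity × Occurrence × Detection:
  Item 1: 10 × 8 × 2 = 160
  Item 2: 2 × 6 × 6 = 72
  Item 3: 3 × 8 × 5 = 120
  Item 4: 4 × 10 × 8 = 320
  Item 5: 7 × 3 × 4 = 84
  Item 6: 3 × 6 × 8 = 144
  Item 7: 7 × 8 × 3 = 168
  Item 8: 9 × 6 × 3 = 162
Sorted descending: 320, 168, 162, 160, 144, 120, 84, 72.
The fourth-highest RPN is 160 (Item 1).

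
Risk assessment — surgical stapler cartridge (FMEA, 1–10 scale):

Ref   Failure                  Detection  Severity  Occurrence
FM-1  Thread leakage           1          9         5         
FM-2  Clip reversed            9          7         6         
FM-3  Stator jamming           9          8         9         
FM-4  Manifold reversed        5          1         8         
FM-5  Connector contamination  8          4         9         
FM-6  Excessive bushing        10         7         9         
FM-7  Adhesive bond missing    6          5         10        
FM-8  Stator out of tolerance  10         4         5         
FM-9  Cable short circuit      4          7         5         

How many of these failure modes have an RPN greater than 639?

RPN = Severity × Occurrence × Detection:
  FM-1: 9 × 5 × 1 = 45
  FM-2: 7 × 6 × 9 = 378
  FM-3: 8 × 9 × 9 = 648
  FM-4: 1 × 8 × 5 = 40
  FM-5: 4 × 9 × 8 = 288
  FM-6: 7 × 9 × 10 = 630
  FM-7: 5 × 10 × 6 = 300
  FM-8: 4 × 5 × 10 = 200
  FM-9: 7 × 5 × 4 = 140
Modes with RPN > 639: FM-3 (648) → 1.

1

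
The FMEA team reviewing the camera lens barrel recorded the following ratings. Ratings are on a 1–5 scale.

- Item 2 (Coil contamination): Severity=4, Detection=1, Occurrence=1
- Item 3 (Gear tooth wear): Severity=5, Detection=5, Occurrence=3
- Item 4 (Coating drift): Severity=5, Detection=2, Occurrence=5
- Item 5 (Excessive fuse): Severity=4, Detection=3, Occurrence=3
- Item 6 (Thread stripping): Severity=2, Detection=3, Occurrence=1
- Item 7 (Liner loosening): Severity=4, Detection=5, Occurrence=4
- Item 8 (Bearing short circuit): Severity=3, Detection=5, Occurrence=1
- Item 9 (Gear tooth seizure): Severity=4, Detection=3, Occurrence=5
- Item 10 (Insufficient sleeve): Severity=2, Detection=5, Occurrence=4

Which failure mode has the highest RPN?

RPN = Severity × Occurrence × Detection:
  Item 2: 4 × 1 × 1 = 4
  Item 3: 5 × 3 × 5 = 75
  Item 4: 5 × 5 × 2 = 50
  Item 5: 4 × 3 × 3 = 36
  Item 6: 2 × 1 × 3 = 6
  Item 7: 4 × 4 × 5 = 80
  Item 8: 3 × 1 × 5 = 15
  Item 9: 4 × 5 × 3 = 60
  Item 10: 2 × 4 × 5 = 40
Highest RPN is 80 → Item 7.

Item 7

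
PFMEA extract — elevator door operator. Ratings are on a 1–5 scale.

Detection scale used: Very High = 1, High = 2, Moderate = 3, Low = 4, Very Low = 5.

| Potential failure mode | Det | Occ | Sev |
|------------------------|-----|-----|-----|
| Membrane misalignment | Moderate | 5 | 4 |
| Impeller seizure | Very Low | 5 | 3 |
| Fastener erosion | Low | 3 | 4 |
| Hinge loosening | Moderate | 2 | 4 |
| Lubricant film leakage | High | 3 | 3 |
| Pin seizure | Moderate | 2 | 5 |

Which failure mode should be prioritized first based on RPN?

Impeller seizure

RPN = Severity × Occurrence × Detection:
  Membrane misalignment: 4 × 5 × 3 = 60
  Impeller seizure: 3 × 5 × 5 = 75
  Fastener erosion: 4 × 3 × 4 = 48
  Hinge loosening: 4 × 2 × 3 = 24
  Lubricant film leakage: 3 × 3 × 2 = 18
  Pin seizure: 5 × 2 × 3 = 30
Highest RPN is 75 → Impeller seizure.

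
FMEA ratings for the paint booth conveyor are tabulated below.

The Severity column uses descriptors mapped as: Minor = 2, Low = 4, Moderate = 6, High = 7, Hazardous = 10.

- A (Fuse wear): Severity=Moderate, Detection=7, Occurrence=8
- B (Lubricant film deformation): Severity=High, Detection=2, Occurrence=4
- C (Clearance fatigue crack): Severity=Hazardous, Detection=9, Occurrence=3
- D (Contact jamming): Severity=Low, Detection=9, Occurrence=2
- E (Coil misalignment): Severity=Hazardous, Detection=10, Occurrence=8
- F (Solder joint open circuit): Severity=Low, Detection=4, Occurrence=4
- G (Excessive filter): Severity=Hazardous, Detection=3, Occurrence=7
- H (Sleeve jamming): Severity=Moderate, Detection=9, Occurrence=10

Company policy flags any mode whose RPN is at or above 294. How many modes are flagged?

RPN = Severity × Occurrence × Detection:
  A: 6 × 8 × 7 = 336
  B: 7 × 4 × 2 = 56
  C: 10 × 3 × 9 = 270
  D: 4 × 2 × 9 = 72
  E: 10 × 8 × 10 = 800
  F: 4 × 4 × 4 = 64
  G: 10 × 7 × 3 = 210
  H: 6 × 10 × 9 = 540
Modes with RPN ≥ 294: A (336), E (800), H (540) → 3.

3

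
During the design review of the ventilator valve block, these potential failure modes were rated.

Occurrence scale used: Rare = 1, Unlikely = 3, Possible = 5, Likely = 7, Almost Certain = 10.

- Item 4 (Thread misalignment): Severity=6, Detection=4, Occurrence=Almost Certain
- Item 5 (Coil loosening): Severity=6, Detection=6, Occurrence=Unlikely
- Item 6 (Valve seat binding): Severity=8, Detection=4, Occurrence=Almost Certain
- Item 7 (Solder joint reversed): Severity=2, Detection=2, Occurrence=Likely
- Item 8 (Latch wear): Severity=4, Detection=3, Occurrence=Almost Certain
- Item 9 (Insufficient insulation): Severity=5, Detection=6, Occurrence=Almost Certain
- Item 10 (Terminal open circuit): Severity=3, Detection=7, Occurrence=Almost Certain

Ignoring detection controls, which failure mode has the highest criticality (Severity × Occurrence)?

Item 6

Criticality = Severity × Occurrence:
  Item 4: 6 × 10 = 60
  Item 5: 6 × 3 = 18
  Item 6: 8 × 10 = 80
  Item 7: 2 × 7 = 14
  Item 8: 4 × 10 = 40
  Item 9: 5 × 10 = 50
  Item 10: 3 × 10 = 30
Highest criticality is 80 → Item 6.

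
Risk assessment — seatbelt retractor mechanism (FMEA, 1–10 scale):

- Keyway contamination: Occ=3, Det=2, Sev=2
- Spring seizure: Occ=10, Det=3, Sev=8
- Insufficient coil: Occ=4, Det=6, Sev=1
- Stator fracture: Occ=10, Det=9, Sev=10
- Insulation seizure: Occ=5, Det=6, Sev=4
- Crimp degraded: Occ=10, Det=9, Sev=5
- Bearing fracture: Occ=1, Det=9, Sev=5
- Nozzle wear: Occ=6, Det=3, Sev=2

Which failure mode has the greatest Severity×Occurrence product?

Criticality = Severity × Occurrence:
  Keyway contamination: 2 × 3 = 6
  Spring seizure: 8 × 10 = 80
  Insufficient coil: 1 × 4 = 4
  Stator fracture: 10 × 10 = 100
  Insulation seizure: 4 × 5 = 20
  Crimp degraded: 5 × 10 = 50
  Bearing fracture: 5 × 1 = 5
  Nozzle wear: 2 × 6 = 12
Highest criticality is 100 → Stator fracture.

Stator fracture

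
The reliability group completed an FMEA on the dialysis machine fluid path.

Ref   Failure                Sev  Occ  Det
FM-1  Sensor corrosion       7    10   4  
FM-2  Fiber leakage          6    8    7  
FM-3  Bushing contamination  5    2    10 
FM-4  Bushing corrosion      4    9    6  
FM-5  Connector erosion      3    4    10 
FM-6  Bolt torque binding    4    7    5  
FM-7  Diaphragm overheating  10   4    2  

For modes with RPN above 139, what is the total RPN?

RPN = Severity × Occurrence × Detection:
  FM-1: 7 × 10 × 4 = 280
  FM-2: 6 × 8 × 7 = 336
  FM-3: 5 × 2 × 10 = 100
  FM-4: 4 × 9 × 6 = 216
  FM-5: 3 × 4 × 10 = 120
  FM-6: 4 × 7 × 5 = 140
  FM-7: 10 × 4 × 2 = 80
RPN > 139: FM-1 (280), FM-2 (336), FM-4 (216), FM-6 (140).
Sum: 280 + 336 + 216 + 140 = 972.

972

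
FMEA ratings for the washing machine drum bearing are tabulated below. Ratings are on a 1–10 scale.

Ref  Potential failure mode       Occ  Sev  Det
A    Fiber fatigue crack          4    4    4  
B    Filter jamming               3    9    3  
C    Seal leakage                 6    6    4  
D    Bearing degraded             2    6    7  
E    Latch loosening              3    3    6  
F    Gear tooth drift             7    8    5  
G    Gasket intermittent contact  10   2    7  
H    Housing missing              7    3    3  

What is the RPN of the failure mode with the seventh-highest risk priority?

63

RPN = Severity × Occurrence × Detection:
  A: 4 × 4 × 4 = 64
  B: 9 × 3 × 3 = 81
  C: 6 × 6 × 4 = 144
  D: 6 × 2 × 7 = 84
  E: 3 × 3 × 6 = 54
  F: 8 × 7 × 5 = 280
  G: 2 × 10 × 7 = 140
  H: 3 × 7 × 3 = 63
Sorted descending: 280, 144, 140, 84, 81, 64, 63, 54.
The seventh-highest RPN is 63 (H).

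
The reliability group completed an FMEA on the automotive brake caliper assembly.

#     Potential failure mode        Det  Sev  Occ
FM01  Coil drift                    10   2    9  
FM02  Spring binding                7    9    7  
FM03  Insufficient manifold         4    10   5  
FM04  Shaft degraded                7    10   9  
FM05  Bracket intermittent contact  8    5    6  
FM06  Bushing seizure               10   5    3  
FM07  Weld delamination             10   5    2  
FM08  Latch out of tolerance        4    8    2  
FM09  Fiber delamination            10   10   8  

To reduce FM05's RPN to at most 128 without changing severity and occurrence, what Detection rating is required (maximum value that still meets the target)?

4

FM05: S=5, O=6, D=8 → current RPN = 240.
Fixed product = 30. Need 30 × D ≤ 128, so D ≤ 128/30 = 4.27.
Maximum integer Detection rating = 4 (gives RPN 120; D=5 would give 150 > 128).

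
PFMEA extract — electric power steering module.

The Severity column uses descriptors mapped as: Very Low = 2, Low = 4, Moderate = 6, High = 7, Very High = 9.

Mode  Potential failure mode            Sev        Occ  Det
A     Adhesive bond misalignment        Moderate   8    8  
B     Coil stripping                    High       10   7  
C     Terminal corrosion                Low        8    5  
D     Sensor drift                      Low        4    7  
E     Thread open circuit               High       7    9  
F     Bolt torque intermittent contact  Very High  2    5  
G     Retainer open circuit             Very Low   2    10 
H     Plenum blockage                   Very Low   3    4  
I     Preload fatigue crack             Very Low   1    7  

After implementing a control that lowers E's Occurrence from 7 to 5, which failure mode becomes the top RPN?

B

RPN = Severity × Occurrence × Detection:
  A: 6 × 8 × 8 = 384
  B: 7 × 10 × 7 = 490
  C: 4 × 8 × 5 = 160
  D: 4 × 4 × 7 = 112
  E: 7 × 7 × 9 = 441
  F: 9 × 2 × 5 = 90
  G: 2 × 2 × 10 = 40
  H: 2 × 3 × 4 = 24
  I: 2 × 1 × 7 = 14
After action: E → 7 × 5 × 9 = 315.
Revised RPNs: B=490, A=384, E=315, C=160, D=112, F=90, G=40, H=24, I=14.
Highest is now B (490).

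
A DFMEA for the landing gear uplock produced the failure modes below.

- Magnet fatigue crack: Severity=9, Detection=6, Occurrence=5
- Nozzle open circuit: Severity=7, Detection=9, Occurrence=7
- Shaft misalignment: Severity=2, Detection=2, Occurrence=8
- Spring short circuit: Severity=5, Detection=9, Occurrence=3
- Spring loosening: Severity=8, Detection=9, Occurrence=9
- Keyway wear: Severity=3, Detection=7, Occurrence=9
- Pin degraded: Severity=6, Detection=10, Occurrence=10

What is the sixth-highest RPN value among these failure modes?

RPN = Severity × Occurrence × Detection:
  Magnet fatigue crack: 9 × 5 × 6 = 270
  Nozzle open circuit: 7 × 7 × 9 = 441
  Shaft misalignment: 2 × 8 × 2 = 32
  Spring short circuit: 5 × 3 × 9 = 135
  Spring loosening: 8 × 9 × 9 = 648
  Keyway wear: 3 × 9 × 7 = 189
  Pin degraded: 6 × 10 × 10 = 600
Sorted descending: 648, 600, 441, 270, 189, 135, 32.
The sixth-highest RPN is 135 (Spring short circuit).

135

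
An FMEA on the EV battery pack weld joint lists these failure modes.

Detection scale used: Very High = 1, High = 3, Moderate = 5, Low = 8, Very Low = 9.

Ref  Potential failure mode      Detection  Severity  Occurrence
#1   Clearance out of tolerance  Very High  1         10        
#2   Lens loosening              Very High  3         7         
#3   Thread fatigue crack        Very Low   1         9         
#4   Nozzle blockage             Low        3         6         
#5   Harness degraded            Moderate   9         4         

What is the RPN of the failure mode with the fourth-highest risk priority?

RPN = Severity × Occurrence × Detection:
  #1: 1 × 10 × 1 = 10
  #2: 3 × 7 × 1 = 21
  #3: 1 × 9 × 9 = 81
  #4: 3 × 6 × 8 = 144
  #5: 9 × 4 × 5 = 180
Sorted descending: 180, 144, 81, 21, 10.
The fourth-highest RPN is 21 (#2).

21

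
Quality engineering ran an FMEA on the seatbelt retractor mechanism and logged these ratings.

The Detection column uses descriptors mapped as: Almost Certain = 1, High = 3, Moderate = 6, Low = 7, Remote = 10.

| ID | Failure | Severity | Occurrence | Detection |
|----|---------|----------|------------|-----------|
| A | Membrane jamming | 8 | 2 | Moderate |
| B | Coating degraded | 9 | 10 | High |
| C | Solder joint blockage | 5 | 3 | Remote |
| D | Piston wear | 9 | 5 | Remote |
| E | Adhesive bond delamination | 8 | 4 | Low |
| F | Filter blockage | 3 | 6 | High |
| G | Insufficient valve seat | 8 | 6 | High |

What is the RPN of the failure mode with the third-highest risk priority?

RPN = Severity × Occurrence × Detection:
  A: 8 × 2 × 6 = 96
  B: 9 × 10 × 3 = 270
  C: 5 × 3 × 10 = 150
  D: 9 × 5 × 10 = 450
  E: 8 × 4 × 7 = 224
  F: 3 × 6 × 3 = 54
  G: 8 × 6 × 3 = 144
Sorted descending: 450, 270, 224, 150, 144, 96, 54.
The third-highest RPN is 224 (E).

224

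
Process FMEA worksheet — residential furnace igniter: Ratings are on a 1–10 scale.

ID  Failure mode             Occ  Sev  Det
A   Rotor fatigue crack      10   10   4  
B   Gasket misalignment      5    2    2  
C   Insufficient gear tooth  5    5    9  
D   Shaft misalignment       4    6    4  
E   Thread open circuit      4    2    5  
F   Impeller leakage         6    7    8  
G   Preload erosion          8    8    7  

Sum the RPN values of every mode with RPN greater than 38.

1545

RPN = Severity × Occurrence × Detection:
  A: 10 × 10 × 4 = 400
  B: 2 × 5 × 2 = 20
  C: 5 × 5 × 9 = 225
  D: 6 × 4 × 4 = 96
  E: 2 × 4 × 5 = 40
  F: 7 × 6 × 8 = 336
  G: 8 × 8 × 7 = 448
RPN > 38: A (400), C (225), D (96), E (40), F (336), G (448).
Sum: 400 + 225 + 96 + 40 + 336 + 448 = 1545.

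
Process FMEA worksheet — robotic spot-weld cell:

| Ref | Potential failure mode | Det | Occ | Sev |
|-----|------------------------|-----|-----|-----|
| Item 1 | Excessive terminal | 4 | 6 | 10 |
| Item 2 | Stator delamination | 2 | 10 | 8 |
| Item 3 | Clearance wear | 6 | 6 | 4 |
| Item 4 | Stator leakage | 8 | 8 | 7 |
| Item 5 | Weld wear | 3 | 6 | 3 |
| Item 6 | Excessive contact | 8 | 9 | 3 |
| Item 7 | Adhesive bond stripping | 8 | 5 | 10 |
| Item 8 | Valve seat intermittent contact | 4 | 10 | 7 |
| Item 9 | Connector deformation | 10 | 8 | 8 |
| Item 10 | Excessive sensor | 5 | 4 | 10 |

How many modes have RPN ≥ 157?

RPN = Severity × Occurrence × Detection:
  Item 1: 10 × 6 × 4 = 240
  Item 2: 8 × 10 × 2 = 160
  Item 3: 4 × 6 × 6 = 144
  Item 4: 7 × 8 × 8 = 448
  Item 5: 3 × 6 × 3 = 54
  Item 6: 3 × 9 × 8 = 216
  Item 7: 10 × 5 × 8 = 400
  Item 8: 7 × 10 × 4 = 280
  Item 9: 8 × 8 × 10 = 640
  Item 10: 10 × 4 × 5 = 200
Modes with RPN ≥ 157: Item 1 (240), Item 2 (160), Item 4 (448), Item 6 (216), Item 7 (400), Item 8 (280), Item 9 (640), Item 10 (200) → 8.

8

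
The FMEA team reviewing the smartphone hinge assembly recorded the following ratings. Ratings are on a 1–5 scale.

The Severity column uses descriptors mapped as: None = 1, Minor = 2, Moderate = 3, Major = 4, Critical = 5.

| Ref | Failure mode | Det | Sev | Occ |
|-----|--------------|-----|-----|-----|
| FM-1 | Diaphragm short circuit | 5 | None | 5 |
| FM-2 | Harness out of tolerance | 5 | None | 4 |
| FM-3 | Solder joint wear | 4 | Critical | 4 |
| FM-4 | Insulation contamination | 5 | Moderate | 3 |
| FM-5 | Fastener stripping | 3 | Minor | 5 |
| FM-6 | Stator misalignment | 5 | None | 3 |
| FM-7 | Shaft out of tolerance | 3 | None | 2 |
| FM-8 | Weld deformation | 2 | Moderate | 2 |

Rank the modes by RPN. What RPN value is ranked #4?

25

RPN = Severity × Occurrence × Detection:
  FM-1: 1 × 5 × 5 = 25
  FM-2: 1 × 4 × 5 = 20
  FM-3: 5 × 4 × 4 = 80
  FM-4: 3 × 3 × 5 = 45
  FM-5: 2 × 5 × 3 = 30
  FM-6: 1 × 3 × 5 = 15
  FM-7: 1 × 2 × 3 = 6
  FM-8: 3 × 2 × 2 = 12
Sorted descending: 80, 45, 30, 25, 20, 15, 12, 6.
The fourth-highest RPN is 25 (FM-1).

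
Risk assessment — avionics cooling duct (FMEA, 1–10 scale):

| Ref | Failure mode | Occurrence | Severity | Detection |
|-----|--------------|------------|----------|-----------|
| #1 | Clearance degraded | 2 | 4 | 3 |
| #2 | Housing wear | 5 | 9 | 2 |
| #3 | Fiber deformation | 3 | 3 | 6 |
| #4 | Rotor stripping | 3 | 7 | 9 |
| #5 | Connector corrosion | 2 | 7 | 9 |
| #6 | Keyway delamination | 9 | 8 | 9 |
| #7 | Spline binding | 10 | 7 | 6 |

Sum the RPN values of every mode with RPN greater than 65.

1473

RPN = Severity × Occurrence × Detection:
  #1: 4 × 2 × 3 = 24
  #2: 9 × 5 × 2 = 90
  #3: 3 × 3 × 6 = 54
  #4: 7 × 3 × 9 = 189
  #5: 7 × 2 × 9 = 126
  #6: 8 × 9 × 9 = 648
  #7: 7 × 10 × 6 = 420
RPN > 65: #2 (90), #4 (189), #5 (126), #6 (648), #7 (420).
Sum: 90 + 189 + 126 + 648 + 420 = 1473.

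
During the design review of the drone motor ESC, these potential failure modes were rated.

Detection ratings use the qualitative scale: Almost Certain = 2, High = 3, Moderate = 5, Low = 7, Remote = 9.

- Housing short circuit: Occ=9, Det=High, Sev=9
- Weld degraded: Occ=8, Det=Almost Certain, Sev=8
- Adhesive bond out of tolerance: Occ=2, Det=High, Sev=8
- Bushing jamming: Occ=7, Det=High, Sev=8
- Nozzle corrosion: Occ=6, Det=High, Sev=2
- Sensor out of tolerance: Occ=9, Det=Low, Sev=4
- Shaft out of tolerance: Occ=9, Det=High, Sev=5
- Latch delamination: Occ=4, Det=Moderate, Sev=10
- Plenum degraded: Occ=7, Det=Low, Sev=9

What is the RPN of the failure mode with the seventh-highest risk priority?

RPN = Severity × Occurrence × Detection:
  Housing short circuit: 9 × 9 × 3 = 243
  Weld degraded: 8 × 8 × 2 = 128
  Adhesive bond out of tolerance: 8 × 2 × 3 = 48
  Bushing jamming: 8 × 7 × 3 = 168
  Nozzle corrosion: 2 × 6 × 3 = 36
  Sensor out of tolerance: 4 × 9 × 7 = 252
  Shaft out of tolerance: 5 × 9 × 3 = 135
  Latch delamination: 10 × 4 × 5 = 200
  Plenum degraded: 9 × 7 × 7 = 441
Sorted descending: 441, 252, 243, 200, 168, 135, 128, 48, 36.
The seventh-highest RPN is 128 (Weld degraded).

128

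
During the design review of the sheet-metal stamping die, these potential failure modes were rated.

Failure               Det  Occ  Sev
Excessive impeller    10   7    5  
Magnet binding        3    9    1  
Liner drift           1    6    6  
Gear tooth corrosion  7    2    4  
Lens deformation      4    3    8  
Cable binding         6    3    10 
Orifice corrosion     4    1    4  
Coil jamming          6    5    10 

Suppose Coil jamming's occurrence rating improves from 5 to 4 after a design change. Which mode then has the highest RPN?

RPN = Severity × Occurrence × Detection:
  Excessive impeller: 5 × 7 × 10 = 350
  Magnet binding: 1 × 9 × 3 = 27
  Liner drift: 6 × 6 × 1 = 36
  Gear tooth corrosion: 4 × 2 × 7 = 56
  Lens deformation: 8 × 3 × 4 = 96
  Cable binding: 10 × 3 × 6 = 180
  Orifice corrosion: 4 × 1 × 4 = 16
  Coil jamming: 10 × 5 × 6 = 300
After action: Coil jamming → 10 × 4 × 6 = 240.
Revised RPNs: Excessive impeller=350, Coil jamming=240, Cable binding=180, Lens deformation=96, Gear tooth corrosion=56, Liner drift=36, Magnet binding=27, Orifice corrosion=16.
Highest is now Excessive impeller (350).

Excessive impeller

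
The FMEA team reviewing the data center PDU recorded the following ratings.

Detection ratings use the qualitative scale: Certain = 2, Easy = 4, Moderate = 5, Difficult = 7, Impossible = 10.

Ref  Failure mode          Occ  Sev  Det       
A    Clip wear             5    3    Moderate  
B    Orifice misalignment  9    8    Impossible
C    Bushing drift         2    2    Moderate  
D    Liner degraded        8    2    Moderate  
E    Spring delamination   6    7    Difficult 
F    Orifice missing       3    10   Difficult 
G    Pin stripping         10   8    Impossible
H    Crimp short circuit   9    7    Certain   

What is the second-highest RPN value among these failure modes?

RPN = Severity × Occurrence × Detection:
  A: 3 × 5 × 5 = 75
  B: 8 × 9 × 10 = 720
  C: 2 × 2 × 5 = 20
  D: 2 × 8 × 5 = 80
  E: 7 × 6 × 7 = 294
  F: 10 × 3 × 7 = 210
  G: 8 × 10 × 10 = 800
  H: 7 × 9 × 2 = 126
Sorted descending: 800, 720, 294, 210, 126, 80, 75, 20.
The second-highest RPN is 720 (B).

720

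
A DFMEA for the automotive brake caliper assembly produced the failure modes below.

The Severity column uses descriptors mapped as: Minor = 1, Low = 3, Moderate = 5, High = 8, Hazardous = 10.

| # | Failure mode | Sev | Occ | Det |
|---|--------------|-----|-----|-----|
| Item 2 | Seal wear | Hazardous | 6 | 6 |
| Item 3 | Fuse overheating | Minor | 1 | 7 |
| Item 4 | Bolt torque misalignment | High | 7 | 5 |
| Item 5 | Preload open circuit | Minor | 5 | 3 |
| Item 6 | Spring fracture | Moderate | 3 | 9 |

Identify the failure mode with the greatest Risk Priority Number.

RPN = Severity × Occurrence × Detection:
  Item 2: 10 × 6 × 6 = 360
  Item 3: 1 × 1 × 7 = 7
  Item 4: 8 × 7 × 5 = 280
  Item 5: 1 × 5 × 3 = 15
  Item 6: 5 × 3 × 9 = 135
Highest RPN is 360 → Item 2.

Item 2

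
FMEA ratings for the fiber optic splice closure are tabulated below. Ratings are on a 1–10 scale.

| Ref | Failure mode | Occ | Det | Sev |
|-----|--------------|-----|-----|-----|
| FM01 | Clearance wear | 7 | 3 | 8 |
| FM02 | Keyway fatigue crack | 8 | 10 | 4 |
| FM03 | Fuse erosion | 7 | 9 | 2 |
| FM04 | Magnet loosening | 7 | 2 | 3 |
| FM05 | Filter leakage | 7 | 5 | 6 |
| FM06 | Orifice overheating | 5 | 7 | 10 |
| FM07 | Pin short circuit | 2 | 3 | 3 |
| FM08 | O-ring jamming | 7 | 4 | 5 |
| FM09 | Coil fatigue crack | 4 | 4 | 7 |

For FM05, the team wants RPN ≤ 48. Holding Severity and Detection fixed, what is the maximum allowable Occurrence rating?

FM05: S=6, O=7, D=5 → current RPN = 210.
Fixed product = 30. Need 30 × O ≤ 48, so O ≤ 48/30 = 1.60.
Maximum integer Occurrence rating = 1 (gives RPN 30; O=2 would give 60 > 48).

1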